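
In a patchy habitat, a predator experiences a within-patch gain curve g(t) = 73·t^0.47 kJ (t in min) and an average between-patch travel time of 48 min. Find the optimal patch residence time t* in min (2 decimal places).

42.57 min

Optimal t* satisfies g'(t*) = g(t*)/(T + t*).
g'(t) = 0.47·73·t^-0.53. Setting 0.47·73·t^-0.53 = 73·t^0.47/(48+t) gives 0.47(48+t) = t, so 0.53·t = 0.47×48.
t* = 0.47×48/0.53 = 42.57 min.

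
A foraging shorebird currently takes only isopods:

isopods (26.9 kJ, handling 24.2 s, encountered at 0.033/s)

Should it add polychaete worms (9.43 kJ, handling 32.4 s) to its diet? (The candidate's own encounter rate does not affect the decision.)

Current rate: (0.033×26.9)/(1 + 0.033×24.2) = 0.4936 kJ/s.
Profitability of polychaete worms: 9.43/32.4 = 0.291 kJ/s.
Since 0.291 < R, time spent handling polychaete worms is better spent searching.

No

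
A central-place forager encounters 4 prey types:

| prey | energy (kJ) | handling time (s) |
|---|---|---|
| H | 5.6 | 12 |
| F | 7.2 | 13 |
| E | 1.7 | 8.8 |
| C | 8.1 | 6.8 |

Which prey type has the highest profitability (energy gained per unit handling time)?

C

In descending order of E/h:
C: 8.1/6.8 = 1.19 kJ/s
F: 7.2/13 = 0.554 kJ/s
H: 5.6/12 = 0.467 kJ/s
E: 1.7/8.8 = 0.193 kJ/s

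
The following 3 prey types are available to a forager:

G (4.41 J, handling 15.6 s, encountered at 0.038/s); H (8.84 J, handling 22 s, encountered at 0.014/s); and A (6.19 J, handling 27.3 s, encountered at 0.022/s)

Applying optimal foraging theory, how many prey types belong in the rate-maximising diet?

E/h in descending order: H 0.402, G 0.283, A 0.227 J/s. The optimal diet is the largest prefix of this list for which every included type satisfies E_i/h_i > R on the types above it.
Rate on top 1: 0.09462. G: 0.283 > 0.09462 → include.
Rate on top 2: 0.1533. A: 0.227 > 0.1533 → include.
Optimal diet: H, G, A — 3 of 3 types.

3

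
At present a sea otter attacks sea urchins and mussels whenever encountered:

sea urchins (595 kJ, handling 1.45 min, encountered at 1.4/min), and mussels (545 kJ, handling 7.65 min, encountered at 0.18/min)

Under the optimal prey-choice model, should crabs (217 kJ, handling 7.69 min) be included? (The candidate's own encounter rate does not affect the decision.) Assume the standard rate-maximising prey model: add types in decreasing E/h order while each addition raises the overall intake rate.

No

Intake rate on the current diet: R = (1.4×595 + 0.18×545) / (1 + 1.4×1.45 + 0.18×7.65) = 931.1/4.407 = 211.3 kJ/min.
Profitability of crabs: 217/7.69 = 28.22 kJ/min.
28.22 < 211.3, so adding crabs would lower the average — exclude it.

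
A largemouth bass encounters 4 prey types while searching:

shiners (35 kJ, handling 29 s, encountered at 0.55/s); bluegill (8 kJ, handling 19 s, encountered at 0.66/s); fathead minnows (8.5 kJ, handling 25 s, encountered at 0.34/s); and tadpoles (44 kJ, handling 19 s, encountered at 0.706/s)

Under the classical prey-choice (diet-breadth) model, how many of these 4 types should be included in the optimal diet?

1

Rank by E/h (kJ/s): tadpoles 2.32, shiners 1.21, bluegill 0.421, fathead minnows 0.34. Include each in turn until the next type's E/h falls below the running intake rate.
Rate on top 1: 2.155. shiners: 1.21 < 2.155 → exclude; stop.
Optimal diet: tadpoles — 1 of 4 types.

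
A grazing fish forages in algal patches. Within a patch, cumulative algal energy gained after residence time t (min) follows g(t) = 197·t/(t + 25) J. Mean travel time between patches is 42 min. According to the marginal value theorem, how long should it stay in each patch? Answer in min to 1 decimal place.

32.4 min

By the marginal value theorem, leave when the instantaneous gain rate g'(t) equals the habitat-wide average g(t)/(T + t).
g'(t) = 197·25/(t + 25)². Setting 197·25/(t+25)² = 197t/[(t+25)(42+t)] gives 25(42+t) = t(t+25), so t² = 25×42 = 1050.
t* = √1050 = 32.4 min.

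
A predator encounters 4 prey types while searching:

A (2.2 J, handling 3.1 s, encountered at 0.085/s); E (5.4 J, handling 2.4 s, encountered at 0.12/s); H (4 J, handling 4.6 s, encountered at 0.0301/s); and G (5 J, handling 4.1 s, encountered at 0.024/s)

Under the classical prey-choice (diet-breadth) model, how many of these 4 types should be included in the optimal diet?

E/h in descending order: E 2.25, G 1.22, H 0.87, A 0.71 J/s. The optimal diet is the largest prefix of this list for which every included type satisfies E_i/h_i > R on the types above it.
Rate on top 1: 0.5031. G: 1.22 > 0.5031 → include.
Rate on top 2: 0.554. H: 0.87 > 0.554 → include.
Rate on top 3: 0.5826. A: 0.71 > 0.5826 → include.
Optimal diet: E, G, H, A — 4 of 4 types.

4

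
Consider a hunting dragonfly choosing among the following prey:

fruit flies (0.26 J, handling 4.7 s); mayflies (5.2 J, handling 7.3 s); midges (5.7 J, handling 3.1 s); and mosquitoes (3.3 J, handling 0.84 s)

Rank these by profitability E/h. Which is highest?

mosquitoes

In descending order of E/h:
mosquitoes: 3.3/0.84 = 3.93 J/s
midges: 5.7/3.1 = 1.84 J/s
mayflies: 5.2/7.3 = 0.712 J/s
fruit flies: 0.26/4.7 = 0.0553 J/s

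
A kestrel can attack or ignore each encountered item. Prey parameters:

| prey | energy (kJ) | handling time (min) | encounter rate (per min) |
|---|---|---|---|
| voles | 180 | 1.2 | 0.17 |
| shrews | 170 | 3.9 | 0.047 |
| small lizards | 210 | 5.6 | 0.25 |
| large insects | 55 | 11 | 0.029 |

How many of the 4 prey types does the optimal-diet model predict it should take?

3

Rank by E/h (kJ/min): voles 150, shrews 43.6, small lizards 37.5, large insects 5. Include each in turn until the next type's E/h falls below the running intake rate.
Rate on top 1: 25.42. shrews: 43.6 > 25.42 → include.
Rate on top 2: 27.82. small lizards: 37.5 > 27.82 → include.
Rate on top 3: 32.68. large insects: 5 < 32.68 → exclude; stop.
Optimal diet: voles, shrews, small lizards — 3 of 4 types.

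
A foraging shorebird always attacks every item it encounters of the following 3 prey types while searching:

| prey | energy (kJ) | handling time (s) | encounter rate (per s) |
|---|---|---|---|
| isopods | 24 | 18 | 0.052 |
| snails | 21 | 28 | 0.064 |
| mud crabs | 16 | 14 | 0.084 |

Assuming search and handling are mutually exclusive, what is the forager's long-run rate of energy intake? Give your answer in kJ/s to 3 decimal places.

0.803 kJ/s

R = (0.052×24 + 0.064×21 + 0.084×16) / (1 + 0.052×18 + 0.064×28 + 0.084×14) = 3.936/4.904 = 0.8026 kJ/s.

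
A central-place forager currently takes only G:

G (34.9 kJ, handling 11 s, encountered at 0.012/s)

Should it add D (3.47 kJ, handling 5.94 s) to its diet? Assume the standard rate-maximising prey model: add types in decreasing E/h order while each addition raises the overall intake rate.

Current rate: (0.012×34.9)/(1 + 0.012×11) = 0.37 kJ/s.
Profitability of D: 3.47/5.94 = 0.5842 kJ/s.
0.5842 > 0.37, so adding D raises the average — include it.

Yes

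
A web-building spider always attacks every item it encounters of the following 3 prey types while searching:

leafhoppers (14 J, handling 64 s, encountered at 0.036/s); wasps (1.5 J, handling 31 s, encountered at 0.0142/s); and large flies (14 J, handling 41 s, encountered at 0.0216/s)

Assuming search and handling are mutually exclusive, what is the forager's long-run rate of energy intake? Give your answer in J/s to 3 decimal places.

0.179 J/s

R = (0.036×14 + 0.0142×1.5 + 0.0216×14) / (1 + 0.036×64 + 0.0142×31 + 0.0216×41) = 0.8277/4.63 = 0.1788 J/s.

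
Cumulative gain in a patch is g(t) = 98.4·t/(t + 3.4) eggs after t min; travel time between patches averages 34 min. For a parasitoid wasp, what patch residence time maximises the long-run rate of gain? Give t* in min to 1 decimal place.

10.8 min

Optimal t* satisfies g'(t*) = g(t*)/(T + t*).
g'(t) = 98.4·3.4/(t + 3.4)². Setting 98.4·3.4/(t+3.4)² = 98.4t/[(t+3.4)(34+t)] gives 3.4(34+t) = t(t+3.4), so t² = 3.4×34 = 115.6.
t* = √115.6 = 10.75 min.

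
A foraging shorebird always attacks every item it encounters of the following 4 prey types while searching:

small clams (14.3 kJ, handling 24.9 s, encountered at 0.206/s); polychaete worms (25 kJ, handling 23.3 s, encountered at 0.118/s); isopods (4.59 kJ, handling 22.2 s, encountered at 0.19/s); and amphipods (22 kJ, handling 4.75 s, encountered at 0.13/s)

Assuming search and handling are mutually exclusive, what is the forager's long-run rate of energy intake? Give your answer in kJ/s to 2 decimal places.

R = (0.206×14.3 + 0.118×25 + 0.19×4.59 + 0.13×22) / (1 + 0.206×24.9 + 0.118×23.3 + 0.19×22.2 + 0.13×4.75) = 9.628/13.71 = 0.702 kJ/s.

0.70 kJ/s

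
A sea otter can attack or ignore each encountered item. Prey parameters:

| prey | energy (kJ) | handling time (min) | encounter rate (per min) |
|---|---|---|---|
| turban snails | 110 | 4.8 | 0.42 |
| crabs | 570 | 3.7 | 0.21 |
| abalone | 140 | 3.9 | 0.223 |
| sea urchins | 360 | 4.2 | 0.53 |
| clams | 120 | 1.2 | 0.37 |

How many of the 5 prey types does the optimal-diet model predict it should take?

Profitabilities (E/h, kJ/min): crabs 154, clams 100, sea urchins 85.7, abalone 35.9, turban snails 22.9. Add prey in this order while the next type's profitability exceeds the intake rate on those already taken.
Rate on top 1: 67.36. clams: 100 > 67.36 → include.
Rate on top 2: 73.89. sea urchins: 85.7 > 73.89 → include.
Rate on top 3: 79.81. abalone: 35.9 < 79.81 → exclude; stop.
Optimal diet: crabs, clams, sea urchins — 3 of 5 types.

3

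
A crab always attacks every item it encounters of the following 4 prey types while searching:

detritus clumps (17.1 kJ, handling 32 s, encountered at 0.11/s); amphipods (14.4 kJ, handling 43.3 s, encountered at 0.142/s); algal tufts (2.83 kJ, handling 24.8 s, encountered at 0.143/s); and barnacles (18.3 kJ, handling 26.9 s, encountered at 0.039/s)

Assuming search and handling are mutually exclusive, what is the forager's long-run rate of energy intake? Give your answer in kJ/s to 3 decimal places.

R = Σλ_iE_i / (1 + Σλ_ih_i)
Numerator: 0.11×17.1 + 0.142×14.4 + 0.143×2.83 + 0.039×18.3 = 5.044
Denominator: 1 + 0.11×32 + 0.142×43.3 + 0.143×24.8 + 0.039×26.9 = 15.26
R = 5.044/15.26 = 0.3305 kJ/s

0.330 kJ/s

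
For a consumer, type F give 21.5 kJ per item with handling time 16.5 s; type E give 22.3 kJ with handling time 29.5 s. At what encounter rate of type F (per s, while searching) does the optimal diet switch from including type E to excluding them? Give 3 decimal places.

0.084 per s

At the threshold, the rate on type F alone equals the profitability of type E: λ·21.5/(1 + λ·16.5) = 22.3/29.5 = 0.7559.
Rearranging, λ(21.5 − 0.7559×16.5) = 0.7559, so λ = 0.7559/9.027 = 0.08374 per s.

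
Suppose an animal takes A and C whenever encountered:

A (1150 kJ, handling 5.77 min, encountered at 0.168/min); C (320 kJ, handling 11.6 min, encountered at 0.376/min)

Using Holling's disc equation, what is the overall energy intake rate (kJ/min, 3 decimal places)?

49.522 kJ/min

R = (0.168×1150 + 0.376×320) / (1 + 0.168×5.77 + 0.376×11.6) = 313.5/6.331 = 49.52 kJ/min.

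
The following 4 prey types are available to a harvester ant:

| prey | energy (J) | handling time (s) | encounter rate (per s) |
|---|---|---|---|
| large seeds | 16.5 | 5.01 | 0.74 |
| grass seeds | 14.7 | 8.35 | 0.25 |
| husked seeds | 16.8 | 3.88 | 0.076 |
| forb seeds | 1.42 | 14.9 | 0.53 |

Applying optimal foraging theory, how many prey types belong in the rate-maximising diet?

2

Profitabilities (E/h, J/s): husked seeds 4.33, large seeds 3.29, grass seeds 1.76, forb seeds 0.0953. Add prey in this order while the next type's profitability exceeds the intake rate on those already taken.
Rate on top 1: 0.986. large seeds: 3.29 > 0.986 → include.
Rate on top 2: 2.696. grass seeds: 1.76 < 2.696 → exclude; stop.
Optimal diet: husked seeds, large seeds — 2 of 4 types.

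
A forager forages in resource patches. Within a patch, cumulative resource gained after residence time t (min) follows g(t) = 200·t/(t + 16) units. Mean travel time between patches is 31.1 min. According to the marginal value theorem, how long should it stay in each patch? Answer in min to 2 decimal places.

By the marginal value theorem, leave when the instantaneous gain rate g'(t) equals the habitat-wide average g(t)/(T + t).
g'(t) = 200·16/(t + 16)². Setting 200·16/(t+16)² = 200t/[(t+16)(31.1+t)] gives 16(31.1+t) = t(t+16), so t² = 16×31.1 = 497.6.
t* = √497.6 = 22.31 min.

22.31 min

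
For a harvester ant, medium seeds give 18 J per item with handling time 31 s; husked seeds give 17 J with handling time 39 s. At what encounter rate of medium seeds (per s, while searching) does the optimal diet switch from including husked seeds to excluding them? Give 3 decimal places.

Drop husked seeds once their profitability E₂/h₂ falls below the rate achievable on medium seeds alone: E₂/h₂ = λE₁/(1 + λh₁).
Solve for λ: λE₁h₂ = E₂(1 + λh₁) → λ(E₁h₂ − E₂h₁) = E₂ → λ = E₂/(E₁h₂ − E₂h₁).
λ = 17/(18×39 − 17×31) = 17/175 = 0.09714 per s.

0.097 per s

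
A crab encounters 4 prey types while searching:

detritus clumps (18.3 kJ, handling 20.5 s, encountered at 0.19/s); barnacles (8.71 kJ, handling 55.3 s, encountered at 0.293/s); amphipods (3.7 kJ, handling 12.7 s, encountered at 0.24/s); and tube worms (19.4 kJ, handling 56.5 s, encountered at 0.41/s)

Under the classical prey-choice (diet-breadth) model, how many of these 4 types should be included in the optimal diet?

Profitabilities (E/h, kJ/s): detritus clumps 0.893, tube worms 0.343, amphipods 0.291, barnacles 0.158. Add prey in this order while the next type's profitability exceeds the intake rate on those already taken.
Rate on top 1: 0.7103. tube worms: 0.343 < 0.7103 → exclude; stop.
Optimal diet: detritus clumps — 1 of 4 types.

1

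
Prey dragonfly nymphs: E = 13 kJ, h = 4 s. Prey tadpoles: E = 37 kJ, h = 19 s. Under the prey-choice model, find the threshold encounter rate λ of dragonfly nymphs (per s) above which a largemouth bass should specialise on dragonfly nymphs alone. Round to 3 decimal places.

Drop tadpoles once their profitability E₂/h₂ falls below the rate achievable on dragonfly nymphs alone: E₂/h₂ = λE₁/(1 + λh₁).
Solve for λ: λE₁h₂ = E₂(1 + λh₁) → λ(E₁h₂ − E₂h₁) = E₂ → λ = E₂/(E₁h₂ − E₂h₁).
λ = 37/(13×19 − 37×4) = 37/99 = 0.3737 per s.

0.374 per s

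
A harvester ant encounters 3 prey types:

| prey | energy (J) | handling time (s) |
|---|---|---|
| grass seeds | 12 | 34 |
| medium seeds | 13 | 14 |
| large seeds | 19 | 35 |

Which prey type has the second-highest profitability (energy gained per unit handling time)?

large seeds

In descending order of E/h:
medium seeds: 13/14 = 0.929 J/s
large seeds: 19/35 = 0.543 J/s
grass seeds: 12/34 = 0.353 J/s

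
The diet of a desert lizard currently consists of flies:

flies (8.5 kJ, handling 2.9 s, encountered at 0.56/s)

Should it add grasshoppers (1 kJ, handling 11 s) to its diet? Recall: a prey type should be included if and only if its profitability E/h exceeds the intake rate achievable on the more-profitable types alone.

No

Intake rate on the current diet: R = (0.56×8.5) / (1 + 0.56×2.9) = 4.76/2.624 = 1.814 kJ/s.
Profitability of grasshoppers: 1/11 = 0.09091 kJ/s.
0.09091 < 1.814, so adding grasshoppers would lower the average — exclude it.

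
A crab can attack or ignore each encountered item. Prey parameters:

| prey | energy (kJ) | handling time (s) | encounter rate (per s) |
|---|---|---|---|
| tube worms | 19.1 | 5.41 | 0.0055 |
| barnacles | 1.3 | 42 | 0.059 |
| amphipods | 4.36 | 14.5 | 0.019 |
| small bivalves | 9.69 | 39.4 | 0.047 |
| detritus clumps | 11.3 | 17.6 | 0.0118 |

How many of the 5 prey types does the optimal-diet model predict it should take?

Profitabilities (E/h, kJ/s): tube worms 3.53, detritus clumps 0.642, amphipods 0.301, small bivalves 0.246, barnacles 0.031. Add prey in this order while the next type's profitability exceeds the intake rate on those already taken.
Rate on top 1: 0.102. detritus clumps: 0.642 > 0.102 → include.
Rate on top 2: 0.1926. amphipods: 0.301 > 0.1926 → include.
Rate on top 3: 0.2123. small bivalves: 0.246 > 0.2123 → include.
Rate on top 4: 0.2308. barnacles: 0.031 < 0.2308 → exclude; stop.
Optimal diet: tube worms, detritus clumps, amphipods, small bivalves — 4 of 5 types.

4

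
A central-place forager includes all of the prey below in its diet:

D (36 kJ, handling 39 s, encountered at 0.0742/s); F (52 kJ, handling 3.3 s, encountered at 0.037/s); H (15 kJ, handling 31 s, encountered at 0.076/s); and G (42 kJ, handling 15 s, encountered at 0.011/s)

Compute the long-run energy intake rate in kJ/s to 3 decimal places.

Energy encountered per unit search time: 0.0742×36 + 0.037×52 + 0.076×15 + 0.011×42 = 6.197 kJ/s.
Handling time per unit search time: 0.0742×39 + 0.037×3.3 + 0.076×31 + 0.011×15 = 5.537.
Rate = 6.197/(1 + 5.537) = 0.948 kJ/s.

0.948 kJ/s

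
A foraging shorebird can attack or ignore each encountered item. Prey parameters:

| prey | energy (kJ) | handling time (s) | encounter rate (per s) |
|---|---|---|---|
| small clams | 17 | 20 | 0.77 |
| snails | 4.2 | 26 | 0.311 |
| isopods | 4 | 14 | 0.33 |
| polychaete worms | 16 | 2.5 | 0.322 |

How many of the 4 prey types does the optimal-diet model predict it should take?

Rank by E/h (kJ/s): polychaete worms 6.4, small clams 0.85, isopods 0.286, snails 0.162. Include each in turn until the next type's E/h falls below the running intake rate.
Rate on top 1: 2.854. small clams: 0.85 < 2.854 → exclude; stop.
Optimal diet: polychaete worms — 1 of 4 types.

1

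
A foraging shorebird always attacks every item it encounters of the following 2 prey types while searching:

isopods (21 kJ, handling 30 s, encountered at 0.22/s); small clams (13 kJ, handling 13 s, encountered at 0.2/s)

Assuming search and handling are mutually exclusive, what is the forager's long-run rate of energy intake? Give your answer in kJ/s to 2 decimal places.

R = Σλ_iE_i / (1 + Σλ_ih_i)
Numerator: 0.22×21 + 0.2×13 = 7.22
Denominator: 1 + 0.22×30 + 0.2×13 = 10.2
R = 7.22/10.2 = 0.7078 kJ/s

0.71 kJ/s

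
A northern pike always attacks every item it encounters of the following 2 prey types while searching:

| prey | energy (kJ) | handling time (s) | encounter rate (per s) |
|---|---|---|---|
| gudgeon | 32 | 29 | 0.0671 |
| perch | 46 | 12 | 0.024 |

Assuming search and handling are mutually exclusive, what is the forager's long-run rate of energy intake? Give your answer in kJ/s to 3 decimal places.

R = (0.0671×32 + 0.024×46) / (1 + 0.0671×29 + 0.024×12) = 3.251/3.234 = 1.005 kJ/s.

1.005 kJ/s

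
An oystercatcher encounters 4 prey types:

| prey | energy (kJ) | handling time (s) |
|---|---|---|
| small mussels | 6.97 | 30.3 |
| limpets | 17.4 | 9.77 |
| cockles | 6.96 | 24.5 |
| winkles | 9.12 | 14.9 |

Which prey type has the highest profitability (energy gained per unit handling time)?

Profitability E/h (kJ/s): small mussels = 6.97/30.3 = 0.23, limpets = 17.4/9.77 = 1.78, cockles = 6.96/24.5 = 0.284, winkles = 9.12/14.9 = 0.612.
Ranked: limpets > winkles > cockles > small mussels.

limpets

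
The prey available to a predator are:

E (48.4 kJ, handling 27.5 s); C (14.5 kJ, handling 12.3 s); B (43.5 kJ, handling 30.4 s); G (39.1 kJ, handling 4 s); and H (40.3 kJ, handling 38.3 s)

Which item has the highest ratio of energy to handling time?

G

In descending order of E/h:
G: 39.1/4 = 9.78 kJ/s
E: 48.4/27.5 = 1.76 kJ/s
B: 43.5/30.4 = 1.43 kJ/s
C: 14.5/12.3 = 1.18 kJ/s
H: 40.3/38.3 = 1.05 kJ/s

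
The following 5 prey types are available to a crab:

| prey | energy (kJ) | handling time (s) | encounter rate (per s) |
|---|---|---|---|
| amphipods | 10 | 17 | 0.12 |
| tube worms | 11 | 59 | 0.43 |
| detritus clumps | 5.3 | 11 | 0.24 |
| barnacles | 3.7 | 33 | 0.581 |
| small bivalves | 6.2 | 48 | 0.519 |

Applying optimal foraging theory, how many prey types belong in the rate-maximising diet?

E/h in descending order: amphipods 0.588, detritus clumps 0.482, tube worms 0.186, small bivalves 0.129, barnacles 0.112 kJ/s. The optimal diet is the largest prefix of this list for which every included type satisfies E_i/h_i > R on the types above it.
Rate on top 1: 0.3947. detritus clumps: 0.482 > 0.3947 → include.
Rate on top 2: 0.4352. tube worms: 0.186 < 0.4352 → exclude; stop.
Optimal diet: amphipods, detritus clumps — 2 of 5 types.

2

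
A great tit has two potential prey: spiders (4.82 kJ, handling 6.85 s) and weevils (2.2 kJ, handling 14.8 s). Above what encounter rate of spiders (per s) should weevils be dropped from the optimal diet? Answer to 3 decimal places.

0.039 per s

At the threshold, the rate on spiders alone equals the profitability of weevils: λ·4.82/(1 + λ·6.85) = 2.2/14.8 = 0.1486.
Rearranging, λ(4.82 − 0.1486×6.85) = 0.1486, so λ = 0.1486/3.802 = 0.0391 per s.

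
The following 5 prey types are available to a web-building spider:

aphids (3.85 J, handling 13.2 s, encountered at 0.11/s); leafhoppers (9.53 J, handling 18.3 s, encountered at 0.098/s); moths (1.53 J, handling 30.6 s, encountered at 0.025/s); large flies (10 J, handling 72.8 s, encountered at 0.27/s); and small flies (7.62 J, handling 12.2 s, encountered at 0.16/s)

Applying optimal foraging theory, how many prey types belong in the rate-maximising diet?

2

Profitabilities (E/h, J/s): small flies 0.625, leafhoppers 0.521, aphids 0.292, large flies 0.137, moths 0.05. Add prey in this order while the next type's profitability exceeds the intake rate on those already taken.
Rate on top 1: 0.413. leafhoppers: 0.521 > 0.413 → include.
Rate on top 2: 0.4537. aphids: 0.292 < 0.4537 → exclude; stop.
Optimal diet: small flies, leafhoppers — 2 of 5 types.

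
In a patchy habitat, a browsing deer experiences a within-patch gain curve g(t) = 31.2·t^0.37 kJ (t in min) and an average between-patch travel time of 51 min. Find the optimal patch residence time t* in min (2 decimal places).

29.95 min

By the marginal value theorem, leave when the instantaneous gain rate g'(t) equals the habitat-wide average g(t)/(T + t).
g'(t) = 0.37·31.2·t^-0.63. Setting 0.37·31.2·t^-0.63 = 31.2·t^0.37/(51+t) gives 0.37(51+t) = t, so 0.63·t = 0.37×51.
t* = 0.37×51/0.63 = 29.95 min.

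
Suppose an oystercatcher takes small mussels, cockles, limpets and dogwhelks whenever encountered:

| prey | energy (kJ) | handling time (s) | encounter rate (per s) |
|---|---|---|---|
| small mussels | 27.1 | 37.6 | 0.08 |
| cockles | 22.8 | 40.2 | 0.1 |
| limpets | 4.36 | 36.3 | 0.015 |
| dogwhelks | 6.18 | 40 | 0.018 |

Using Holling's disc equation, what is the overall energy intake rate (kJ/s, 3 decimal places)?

R = (0.08×27.1 + 0.1×22.8 + 0.015×4.36 + 0.018×6.18) / (1 + 0.08×37.6 + 0.1×40.2 + 0.015×36.3 + 0.018×40) = 4.625/9.293 = 0.4977 kJ/s.

0.498 kJ/s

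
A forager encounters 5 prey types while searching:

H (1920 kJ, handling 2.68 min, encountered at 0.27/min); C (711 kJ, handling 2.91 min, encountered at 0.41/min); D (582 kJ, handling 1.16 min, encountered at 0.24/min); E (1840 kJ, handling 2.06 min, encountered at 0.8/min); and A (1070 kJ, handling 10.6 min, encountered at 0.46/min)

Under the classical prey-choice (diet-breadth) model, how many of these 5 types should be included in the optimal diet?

2

Rank by E/h (kJ/min): E 893, H 716, D 502, C 244, A 101. Include each in turn until the next type's E/h falls below the running intake rate.
Rate on top 1: 555.9. H: 716 > 555.9 → include.
Rate on top 2: 590.3. D: 502 < 590.3 → exclude; stop.
Optimal diet: E, H — 2 of 5 types.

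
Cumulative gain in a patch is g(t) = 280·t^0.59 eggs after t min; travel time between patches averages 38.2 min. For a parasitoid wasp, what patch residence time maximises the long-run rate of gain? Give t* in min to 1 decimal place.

55.0 min

Maximise g(t)/(T+t): set derivative to zero → g'(t)(T+t) = g(t).
g'(t) = 0.59·280·t^-0.41. Setting 0.59·280·t^-0.41 = 280·t^0.59/(38.2+t) gives 0.59(38.2+t) = t, so 0.41·t = 0.59×38.2.
t* = 0.59×38.2/0.41 = 54.97 min.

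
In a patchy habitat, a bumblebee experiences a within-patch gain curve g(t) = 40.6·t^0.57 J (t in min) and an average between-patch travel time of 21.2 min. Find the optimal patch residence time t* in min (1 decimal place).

28.1 min

Maximise g(t)/(T+t): set derivative to zero → g'(t)(T+t) = g(t).
g'(t) = 0.57·40.6·t^-0.43. Setting 0.57·40.6·t^-0.43 = 40.6·t^0.57/(21.2+t) gives 0.57(21.2+t) = t, so 0.43·t = 0.57×21.2.
t* = 0.57×21.2/0.43 = 28.1 min.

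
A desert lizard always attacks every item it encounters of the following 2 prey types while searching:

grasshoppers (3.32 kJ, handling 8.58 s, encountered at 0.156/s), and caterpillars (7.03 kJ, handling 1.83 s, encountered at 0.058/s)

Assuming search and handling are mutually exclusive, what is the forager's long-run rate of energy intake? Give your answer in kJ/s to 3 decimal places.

R = Σλ_iE_i / (1 + Σλ_ih_i)
Numerator: 0.156×3.32 + 0.058×7.03 = 0.9257
Denominator: 1 + 0.156×8.58 + 0.058×1.83 = 2.445
R = 0.9257/2.445 = 0.3787 kJ/s

0.379 kJ/s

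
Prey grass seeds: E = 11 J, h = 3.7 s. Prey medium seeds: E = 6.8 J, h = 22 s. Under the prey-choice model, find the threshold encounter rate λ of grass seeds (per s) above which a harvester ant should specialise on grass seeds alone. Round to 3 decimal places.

0.031 per s

The zero-one rule: include medium seeds iff E₂/h₂ > λE₁/(1+λh₁). Equality gives the switch point.
λE₁h₂ = E₂ + λE₂h₁ ⇒ λ = E₂/(E₁h₂ − E₂h₁) = 6.8/(242 − 25.16) = 0.03136 per s.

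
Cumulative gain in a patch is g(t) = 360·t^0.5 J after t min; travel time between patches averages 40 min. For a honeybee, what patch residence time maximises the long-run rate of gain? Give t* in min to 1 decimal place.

Maximise g(t)/(T+t): set derivative to zero → g'(t)(T+t) = g(t).
g'(t) = 0.5·360·t^-0.5. Setting 0.5·360·t^-0.5 = 360·t^0.5/(40+t) gives 0.5(40+t) = t, so 0.50·t = 0.5×40.
t* = 0.5×40/0.50 = 40 min.

40.0 min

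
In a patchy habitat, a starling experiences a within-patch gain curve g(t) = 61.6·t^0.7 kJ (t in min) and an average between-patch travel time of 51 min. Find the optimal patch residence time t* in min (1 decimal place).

Optimal t* satisfies g'(t*) = g(t*)/(T + t*).
g'(t) = 0.7·61.6·t^-0.3. Setting 0.7·61.6·t^-0.3 = 61.6·t^0.7/(51+t) gives 0.7(51+t) = t, so 0.30·t = 0.7×51.
t* = 0.7×51/0.30 = 119 min.

119.0 min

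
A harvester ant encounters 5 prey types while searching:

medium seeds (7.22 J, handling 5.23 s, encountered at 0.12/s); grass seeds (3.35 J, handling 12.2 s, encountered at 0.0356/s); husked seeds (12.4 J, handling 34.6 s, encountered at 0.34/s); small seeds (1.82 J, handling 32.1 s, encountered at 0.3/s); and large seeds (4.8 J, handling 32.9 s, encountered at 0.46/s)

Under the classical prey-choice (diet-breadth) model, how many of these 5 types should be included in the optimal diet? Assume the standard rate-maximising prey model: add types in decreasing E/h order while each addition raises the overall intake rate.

Profitabilities (E/h, J/s): medium seeds 1.38, husked seeds 0.358, grass seeds 0.275, large seeds 0.146, small seeds 0.0567. Add prey in this order while the next type's profitability exceeds the intake rate on those already taken.
Rate on top 1: 0.5323. husked seeds: 0.358 < 0.5323 → exclude; stop.
Optimal diet: medium seeds — 1 of 5 types.

1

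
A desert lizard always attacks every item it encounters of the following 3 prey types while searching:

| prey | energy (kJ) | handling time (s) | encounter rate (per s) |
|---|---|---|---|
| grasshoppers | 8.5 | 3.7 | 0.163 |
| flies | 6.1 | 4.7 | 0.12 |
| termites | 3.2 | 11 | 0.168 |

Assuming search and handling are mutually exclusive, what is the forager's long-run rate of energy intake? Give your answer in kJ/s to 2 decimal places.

0.66 kJ/s

Energy encountered per unit search time: 0.163×8.5 + 0.12×6.1 + 0.168×3.2 = 2.655 kJ/s.
Handling time per unit search time: 0.163×3.7 + 0.12×4.7 + 0.168×11 = 3.015.
Rate = 2.655/(1 + 3.015) = 0.6613 kJ/s.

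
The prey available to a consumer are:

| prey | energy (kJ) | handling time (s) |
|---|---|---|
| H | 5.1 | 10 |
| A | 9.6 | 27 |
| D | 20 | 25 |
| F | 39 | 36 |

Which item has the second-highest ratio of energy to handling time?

Profitability E/h (kJ/s): H = 5.1/10 = 0.51, A = 9.6/27 = 0.356, D = 20/25 = 0.8, F = 39/36 = 1.08.
Ranked: F > D > H > A.

D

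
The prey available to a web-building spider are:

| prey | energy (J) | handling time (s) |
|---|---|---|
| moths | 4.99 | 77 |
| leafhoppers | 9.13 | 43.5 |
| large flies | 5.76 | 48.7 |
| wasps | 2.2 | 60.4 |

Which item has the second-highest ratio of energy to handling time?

large flies

Profitability E/h (J/s): moths = 4.99/77 = 0.0648, leafhoppers = 9.13/43.5 = 0.21, large flies = 5.76/48.7 = 0.118, wasps = 2.2/60.4 = 0.0364.
Ranked: leafhoppers > large flies > moths > wasps.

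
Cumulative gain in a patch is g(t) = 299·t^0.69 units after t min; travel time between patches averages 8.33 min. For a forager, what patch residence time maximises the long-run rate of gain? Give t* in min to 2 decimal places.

By the marginal value theorem, leave when the instantaneous gain rate g'(t) equals the habitat-wide average g(t)/(T + t).
g'(t) = 0.69·299·t^-0.31. Setting 0.69·299·t^-0.31 = 299·t^0.69/(8.33+t) gives 0.69(8.33+t) = t, so 0.31·t = 0.69×8.33.
t* = 0.69×8.33/0.31 = 18.54 min.

18.54 min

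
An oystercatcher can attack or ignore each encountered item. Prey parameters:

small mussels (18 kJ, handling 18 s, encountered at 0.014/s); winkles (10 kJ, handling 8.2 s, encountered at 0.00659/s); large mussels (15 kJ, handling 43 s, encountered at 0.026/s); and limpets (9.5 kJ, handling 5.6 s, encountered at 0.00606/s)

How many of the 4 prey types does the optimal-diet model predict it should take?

Profitabilities (E/h, kJ/s): limpets 1.7, winkles 1.22, small mussels 1, large mussels 0.349. Add prey in this order while the next type's profitability exceeds the intake rate on those already taken.
Rate on top 1: 0.05568. winkles: 1.22 > 0.05568 → include.
Rate on top 2: 0.1135. small mussels: 1 > 0.1135 → include.
Rate on top 3: 0.2802. large mussels: 0.349 > 0.2802 → include.
Optimal diet: limpets, winkles, small mussels, large mussels — 4 of 4 types.

4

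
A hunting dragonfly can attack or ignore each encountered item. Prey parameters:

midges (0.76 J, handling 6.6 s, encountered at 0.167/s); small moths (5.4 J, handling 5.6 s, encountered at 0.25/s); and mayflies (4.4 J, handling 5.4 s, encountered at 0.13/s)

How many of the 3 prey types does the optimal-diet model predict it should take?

2

E/h in descending order: small moths 0.964, mayflies 0.815, midges 0.115 J/s. The optimal diet is the largest prefix of this list for which every included type satisfies E_i/h_i > R on the types above it.
Rate on top 1: 0.5625. mayflies: 0.815 > 0.5625 → include.
Rate on top 2: 0.6196. midges: 0.115 < 0.6196 → exclude; stop.
Optimal diet: small moths, mayflies — 2 of 3 types.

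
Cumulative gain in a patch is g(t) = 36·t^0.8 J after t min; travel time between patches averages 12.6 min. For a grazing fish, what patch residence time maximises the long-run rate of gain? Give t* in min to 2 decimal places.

By the marginal value theorem, leave when the instantaneous gain rate g'(t) equals the habitat-wide average g(t)/(T + t).
g'(t) = 0.8·36·t^-0.2. Setting 0.8·36·t^-0.2 = 36·t^0.8/(12.6+t) gives 0.8(12.6+t) = t, so 0.20·t = 0.8×12.6.
t* = 0.8×12.6/0.20 = 50.4 min.

50.40 min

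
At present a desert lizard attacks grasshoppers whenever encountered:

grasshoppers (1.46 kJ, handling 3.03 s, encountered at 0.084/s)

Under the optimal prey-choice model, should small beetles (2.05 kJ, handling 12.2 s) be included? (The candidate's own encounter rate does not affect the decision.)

Current rate: (0.084×1.46)/(1 + 0.084×3.03) = 0.09776 kJ/s.
Profitability of small beetles: 2.05/12.2 = 0.168 kJ/s.
Since 0.168 > R, including small beetles increases the long-run rate.

Yes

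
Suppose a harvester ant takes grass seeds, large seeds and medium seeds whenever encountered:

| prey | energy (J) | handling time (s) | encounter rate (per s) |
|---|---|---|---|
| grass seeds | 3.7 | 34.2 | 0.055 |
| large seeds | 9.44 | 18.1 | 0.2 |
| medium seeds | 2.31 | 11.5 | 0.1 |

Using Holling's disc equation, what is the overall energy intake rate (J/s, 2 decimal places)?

0.30 J/s

Energy encountered per unit search time: 0.055×3.7 + 0.2×9.44 + 0.1×2.31 = 2.322 J/s.
Handling time per unit search time: 0.055×34.2 + 0.2×18.1 + 0.1×11.5 = 6.651.
Rate = 2.322/(1 + 6.651) = 0.3036 J/s.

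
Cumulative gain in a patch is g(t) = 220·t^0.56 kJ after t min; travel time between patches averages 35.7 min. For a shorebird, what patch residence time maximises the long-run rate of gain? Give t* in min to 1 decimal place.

By the marginal value theorem, leave when the instantaneous gain rate g'(t) equals the habitat-wide average g(t)/(T + t).
g'(t) = 0.56·220·t^-0.44. Setting 0.56·220·t^-0.44 = 220·t^0.56/(35.7+t) gives 0.56(35.7+t) = t, so 0.44·t = 0.56×35.7.
t* = 0.56×35.7/0.44 = 45.44 min.

45.4 min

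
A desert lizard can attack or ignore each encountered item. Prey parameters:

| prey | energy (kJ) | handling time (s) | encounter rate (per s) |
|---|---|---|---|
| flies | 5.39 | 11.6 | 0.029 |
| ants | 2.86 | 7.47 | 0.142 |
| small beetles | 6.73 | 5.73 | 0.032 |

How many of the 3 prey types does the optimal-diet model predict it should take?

Profitabilities (E/h, kJ/s): small beetles 1.17, flies 0.465, ants 0.383. Add prey in this order while the next type's profitability exceeds the intake rate on those already taken.
Rate on top 1: 0.182. flies: 0.465 > 0.182 → include.
Rate on top 2: 0.2446. ants: 0.383 > 0.2446 → include.
Optimal diet: small beetles, flies, ants — 3 of 3 types.

3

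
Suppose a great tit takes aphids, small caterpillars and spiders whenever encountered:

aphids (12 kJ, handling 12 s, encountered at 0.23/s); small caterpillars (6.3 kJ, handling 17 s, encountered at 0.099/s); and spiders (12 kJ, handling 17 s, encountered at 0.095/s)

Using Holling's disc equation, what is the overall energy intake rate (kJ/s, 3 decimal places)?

R = Σλ_iE_i / (1 + Σλ_ih_i)
Numerator: 0.23×12 + 0.099×6.3 + 0.095×12 = 4.524
Denominator: 1 + 0.23×12 + 0.099×17 + 0.095×17 = 7.058
R = 4.524/7.058 = 0.6409 kJ/s

0.641 kJ/s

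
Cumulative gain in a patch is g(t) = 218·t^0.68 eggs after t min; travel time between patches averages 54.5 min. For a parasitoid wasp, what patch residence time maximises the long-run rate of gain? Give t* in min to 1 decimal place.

Optimal t* satisfies g'(t*) = g(t*)/(T + t*).
g'(t) = 0.68·218·t^-0.32. Setting 0.68·218·t^-0.32 = 218·t^0.68/(54.5+t) gives 0.68(54.5+t) = t, so 0.32·t = 0.68×54.5.
t* = 0.68×54.5/0.32 = 115.8 min.

115.8 min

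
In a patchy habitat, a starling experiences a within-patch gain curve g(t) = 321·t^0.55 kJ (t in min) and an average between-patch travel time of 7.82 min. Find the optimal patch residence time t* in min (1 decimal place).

Maximise g(t)/(T+t): set derivative to zero → g'(t)(T+t) = g(t).
g'(t) = 0.55·321·t^-0.45. Setting 0.55·321·t^-0.45 = 321·t^0.55/(7.82+t) gives 0.55(7.82+t) = t, so 0.45·t = 0.55×7.82.
t* = 0.55×7.82/0.45 = 9.558 min.

9.6 min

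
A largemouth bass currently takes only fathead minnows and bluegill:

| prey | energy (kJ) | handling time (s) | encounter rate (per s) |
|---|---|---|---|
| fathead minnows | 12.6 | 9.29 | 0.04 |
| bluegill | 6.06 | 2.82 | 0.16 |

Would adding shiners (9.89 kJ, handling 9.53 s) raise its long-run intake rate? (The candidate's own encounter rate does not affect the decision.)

On fathead minnows and bluegill alone, R = ΣλE/(1+Σλh) = 1.474/1.823 = 0.8084 kJ/s.
Profitability of shiners: 9.89/9.53 = 1.038 kJ/s.
1.038 > 0.8084, so adding shiners raises the average — include it.

Yes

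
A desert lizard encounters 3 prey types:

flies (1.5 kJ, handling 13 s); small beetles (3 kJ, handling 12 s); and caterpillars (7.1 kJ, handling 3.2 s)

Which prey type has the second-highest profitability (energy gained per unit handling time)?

In descending order of E/h:
caterpillars: 7.1/3.2 = 2.22 kJ/s
small beetles: 3/12 = 0.25 kJ/s
flies: 1.5/13 = 0.115 kJ/s

small beetles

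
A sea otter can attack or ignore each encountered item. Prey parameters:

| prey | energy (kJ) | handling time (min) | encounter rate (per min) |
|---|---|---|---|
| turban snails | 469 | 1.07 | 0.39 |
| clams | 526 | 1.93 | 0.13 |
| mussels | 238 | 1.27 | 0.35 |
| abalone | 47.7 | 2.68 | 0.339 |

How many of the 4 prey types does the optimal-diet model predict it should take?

3

E/h in descending order: turban snails 438, clams 273, mussels 187, abalone 17.8 kJ/min. The optimal diet is the largest prefix of this list for which every included type satisfies E_i/h_i > R on the types above it.
Rate on top 1: 129.1. clams: 273 > 129.1 → include.
Rate on top 2: 150.6. mussels: 187 > 150.6 → include.
Rate on top 3: 158.4. abalone: 17.8 < 158.4 → exclude; stop.
Optimal diet: turban snails, clams, mussels — 3 of 4 types.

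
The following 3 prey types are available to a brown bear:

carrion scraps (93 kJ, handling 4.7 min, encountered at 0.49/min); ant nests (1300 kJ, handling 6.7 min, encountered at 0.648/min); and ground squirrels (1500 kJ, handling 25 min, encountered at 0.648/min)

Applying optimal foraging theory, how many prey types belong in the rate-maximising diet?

1

E/h in descending order: ant nests 194, ground squirrels 60, carrion scraps 19.8 kJ/min. The optimal diet is the largest prefix of this list for which every included type satisfies E_i/h_i > R on the types above it.
Rate on top 1: 157.7. ground squirrels: 60 < 157.7 → exclude; stop.
Optimal diet: ant nests — 1 of 3 types.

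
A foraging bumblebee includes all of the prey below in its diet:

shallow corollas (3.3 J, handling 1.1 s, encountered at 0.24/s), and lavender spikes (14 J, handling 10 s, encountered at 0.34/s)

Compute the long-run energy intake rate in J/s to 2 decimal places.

1.19 J/s

R = Σλ_iE_i / (1 + Σλ_ih_i)
Numerator: 0.24×3.3 + 0.34×14 = 5.552
Denominator: 1 + 0.24×1.1 + 0.34×10 = 4.664
R = 5.552/4.664 = 1.19 J/s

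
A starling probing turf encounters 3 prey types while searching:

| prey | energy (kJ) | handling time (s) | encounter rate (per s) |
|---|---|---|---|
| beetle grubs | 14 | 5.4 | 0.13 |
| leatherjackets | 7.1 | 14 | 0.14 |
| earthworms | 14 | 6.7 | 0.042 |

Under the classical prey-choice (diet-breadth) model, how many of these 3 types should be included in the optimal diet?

Rank by E/h (kJ/s): beetle grubs 2.59, earthworms 2.09, leatherjackets 0.507. Include each in turn until the next type's E/h falls below the running intake rate.
Rate on top 1: 1.069. earthworms: 2.09 > 1.069 → include.
Rate on top 2: 1.214. leatherjackets: 0.507 < 1.214 → exclude; stop.
Optimal diet: beetle grubs, earthworms — 2 of 3 types.

2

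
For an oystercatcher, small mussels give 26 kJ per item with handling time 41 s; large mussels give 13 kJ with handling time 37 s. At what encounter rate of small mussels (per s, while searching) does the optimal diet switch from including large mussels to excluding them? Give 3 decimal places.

Drop large mussels once their profitability E₂/h₂ falls below the rate achievable on small mussels alone: E₂/h₂ = λE₁/(1 + λh₁).
Solve for λ: λE₁h₂ = E₂(1 + λh₁) → λ(E₁h₂ − E₂h₁) = E₂ → λ = E₂/(E₁h₂ − E₂h₁).
λ = 13/(26×37 − 13×41) = 13/429 = 0.0303 per s.

0.030 per s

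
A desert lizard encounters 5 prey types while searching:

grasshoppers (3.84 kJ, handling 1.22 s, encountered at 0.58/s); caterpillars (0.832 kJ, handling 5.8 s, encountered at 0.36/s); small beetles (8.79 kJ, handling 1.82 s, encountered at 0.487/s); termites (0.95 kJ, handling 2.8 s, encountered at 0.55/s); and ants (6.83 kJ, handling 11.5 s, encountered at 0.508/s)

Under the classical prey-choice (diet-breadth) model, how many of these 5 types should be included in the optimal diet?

2

Rank by E/h (kJ/s): small beetles 4.83, grasshoppers 3.15, ants 0.594, termites 0.339, caterpillars 0.143. Include each in turn until the next type's E/h falls below the running intake rate.
Rate on top 1: 2.269. grasshoppers: 3.15 > 2.269 → include.
Rate on top 2: 2.509. ants: 0.594 < 2.509 → exclude; stop.
Optimal diet: small beetles, grasshoppers — 2 of 5 types.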